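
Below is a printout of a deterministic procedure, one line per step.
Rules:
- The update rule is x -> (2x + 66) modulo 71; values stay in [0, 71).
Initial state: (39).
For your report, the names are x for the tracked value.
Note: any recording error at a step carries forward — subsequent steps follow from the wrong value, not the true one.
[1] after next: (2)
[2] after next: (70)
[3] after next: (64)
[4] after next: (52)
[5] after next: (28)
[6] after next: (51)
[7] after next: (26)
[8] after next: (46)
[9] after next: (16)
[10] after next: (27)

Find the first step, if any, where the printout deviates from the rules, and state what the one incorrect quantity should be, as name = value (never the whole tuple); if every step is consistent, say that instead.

step 1: x = (2*39 + 66) mod 71 = 2 -> same as recorded
step 2: x = (2*2 + 66) mod 71 = 70 -> consistent with the printout
step 3: x = (2*70 + 66) mod 71 = 64 -> exactly as logged
step 4: x = (2*64 + 66) mod 71 = 52 -> consistent with the printout
step 5: x = (2*52 + 66) mod 71 = 28 -> same as recorded
step 6: x = (2*28 + 66) mod 71 = 51 -> agrees with the printout
step 7: x = (2*51 + 66) mod 71 = 26 -> in agreement
step 8: x = (2*26 + 66) mod 71 = 47 -> first mismatch against the printout
So the first discrepancy is step 8, where the right value is x = 47.

step 8, x = 47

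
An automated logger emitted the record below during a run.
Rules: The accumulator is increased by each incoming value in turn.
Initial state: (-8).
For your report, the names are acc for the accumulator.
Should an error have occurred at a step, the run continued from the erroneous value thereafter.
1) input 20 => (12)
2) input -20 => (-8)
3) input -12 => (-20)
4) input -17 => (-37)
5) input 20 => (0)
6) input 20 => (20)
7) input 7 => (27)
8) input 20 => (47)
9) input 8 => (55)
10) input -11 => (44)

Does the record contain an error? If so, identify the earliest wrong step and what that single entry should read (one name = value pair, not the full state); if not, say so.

step 5, acc = -17

Step 1: acc = -8 + 20 = 12 — verified.
Step 2: acc = 12 + -20 = -8 — no discrepancy.
Step 3: acc = -8 + -12 = -20 — same as recorded.
Step 4: acc = -20 + -17 = -37 — verified.
Step 5: acc = -37 + 20 = -17 — the entry is off here.
Step 5 is the first one off; corrected, acc = -17.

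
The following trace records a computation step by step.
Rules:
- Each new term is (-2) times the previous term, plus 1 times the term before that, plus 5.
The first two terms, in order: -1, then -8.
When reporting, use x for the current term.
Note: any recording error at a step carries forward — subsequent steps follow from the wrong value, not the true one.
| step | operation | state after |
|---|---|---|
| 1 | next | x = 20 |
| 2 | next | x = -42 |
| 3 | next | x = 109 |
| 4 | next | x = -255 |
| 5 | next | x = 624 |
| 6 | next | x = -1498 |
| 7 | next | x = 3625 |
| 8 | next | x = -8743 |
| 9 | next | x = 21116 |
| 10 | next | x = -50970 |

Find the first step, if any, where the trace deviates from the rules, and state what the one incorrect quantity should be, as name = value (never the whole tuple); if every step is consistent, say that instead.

step 2, x = -43

1. x = -2*(-8) + (1)*(-1) + (5) = 20 (in agreement)
2. x = -2*(20) + (1)*(-8) + (5) = -43 (the trace disagrees here)
Step 2 is the first one off; corrected, x = -43.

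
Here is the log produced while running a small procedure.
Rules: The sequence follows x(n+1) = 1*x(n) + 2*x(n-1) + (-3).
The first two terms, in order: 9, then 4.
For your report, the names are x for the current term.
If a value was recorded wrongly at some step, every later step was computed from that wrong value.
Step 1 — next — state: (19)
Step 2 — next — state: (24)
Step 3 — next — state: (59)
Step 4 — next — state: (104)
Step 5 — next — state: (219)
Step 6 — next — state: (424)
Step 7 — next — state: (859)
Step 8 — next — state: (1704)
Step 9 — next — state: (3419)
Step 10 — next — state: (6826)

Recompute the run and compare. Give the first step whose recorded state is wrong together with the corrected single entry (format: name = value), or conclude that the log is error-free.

step 10, x = 6824

Step 1: x = 1*(4) + (2)*(9) + (-3) = 19 — no discrepancy.
Step 2: x = 1*(19) + (2)*(4) + (-3) = 24 — confirmed correct.
Step 3: x = 1*(24) + (2)*(19) + (-3) = 59 — verified.
Step 4: x = 1*(59) + (2)*(24) + (-3) = 104 — exactly as logged.
Step 5: x = 1*(104) + (2)*(59) + (-3) = 219 — exactly as logged.
Step 6: x = 1*(219) + (2)*(104) + (-3) = 424 — agrees with the log.
Step 7: x = 1*(424) + (2)*(219) + (-3) = 859 — verified.
Step 8: x = 1*(859) + (2)*(424) + (-3) = 1704 — confirmed correct.
Step 9: x = 1*(1704) + (2)*(859) + (-3) = 3419 — verified.
Step 10: x = 1*(3419) + (2)*(1704) + (-3) = 6824 — the recorded entry deviates here.
The earliest wrong entry is at step 10: it should read x = 6824.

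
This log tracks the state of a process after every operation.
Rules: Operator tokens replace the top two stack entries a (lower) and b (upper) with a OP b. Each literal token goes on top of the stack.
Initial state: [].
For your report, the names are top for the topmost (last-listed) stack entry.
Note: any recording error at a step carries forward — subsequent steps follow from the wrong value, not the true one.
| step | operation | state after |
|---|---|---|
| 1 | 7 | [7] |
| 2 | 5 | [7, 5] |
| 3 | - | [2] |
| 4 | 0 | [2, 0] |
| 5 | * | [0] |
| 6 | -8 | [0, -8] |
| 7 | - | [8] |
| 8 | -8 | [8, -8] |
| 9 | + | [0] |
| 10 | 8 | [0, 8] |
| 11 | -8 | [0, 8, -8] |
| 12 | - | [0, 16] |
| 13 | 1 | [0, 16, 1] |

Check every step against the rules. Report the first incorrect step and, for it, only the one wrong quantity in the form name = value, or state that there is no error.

step 1: push 7: top = 7 -> checks out
step 2: push 5: top = 5 -> no discrepancy
step 3: 7 - 5 = 2 -> agrees with the log
step 4: push 0: top = 0 -> checks out
step 5: 2 * 0 = 0 -> no discrepancy
step 6: push -8: top = -8 -> agrees with the log
step 7: 0 - -8 = 8 -> confirmed correct
step 8: push -8: top = -8 -> in agreement
step 9: 8 + -8 = 0 -> same as recorded
step 10: push 8: top = 8 -> exactly as logged
step 11: push -8: top = -8 -> matches
step 12: 8 - -8 = 16 -> consistent with the log
step 13: push 1: top = 1 -> consistent with the log
The recomputation confirms every line.

no error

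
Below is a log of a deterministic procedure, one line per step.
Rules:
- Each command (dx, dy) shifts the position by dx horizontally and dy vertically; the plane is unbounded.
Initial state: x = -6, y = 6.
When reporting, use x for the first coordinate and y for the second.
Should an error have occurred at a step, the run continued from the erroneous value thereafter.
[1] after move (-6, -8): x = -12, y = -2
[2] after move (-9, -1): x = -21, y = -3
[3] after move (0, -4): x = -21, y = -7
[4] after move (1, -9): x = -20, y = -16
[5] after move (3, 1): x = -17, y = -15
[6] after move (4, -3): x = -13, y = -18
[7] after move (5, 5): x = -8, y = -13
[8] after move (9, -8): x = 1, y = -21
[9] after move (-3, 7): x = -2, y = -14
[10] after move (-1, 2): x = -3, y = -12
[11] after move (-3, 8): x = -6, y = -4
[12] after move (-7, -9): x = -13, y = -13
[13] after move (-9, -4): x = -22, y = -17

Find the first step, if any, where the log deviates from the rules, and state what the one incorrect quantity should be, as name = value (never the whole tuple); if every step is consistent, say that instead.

Step 1: x = -6 + (-6) = -12, y = 6 + (-8) = -2 — matches.
Step 2: x = -12 + (-9) = -21, y = -2 + (-1) = -3 — exactly as logged.
Step 3: x = -21 + (0) = -21, y = -3 + (-4) = -7 — verified.
Step 4: x = -21 + (1) = -20, y = -7 + (-9) = -16 — exactly as logged.
Step 5: x = -20 + (3) = -17, y = -16 + (1) = -15 — no discrepancy.
Step 6: x = -17 + (4) = -13, y = -15 + (-3) = -18 — verified.
Step 7: x = -13 + (5) = -8, y = -18 + (5) = -13 — exactly as logged.
Step 8: x = -8 + (9) = 1, y = -13 + (-8) = -21 — in agreement.
Step 9: x = 1 + (-3) = -2, y = -21 + (7) = -14 — in agreement.
Step 10: x = -2 + (-1) = -3, y = -14 + (2) = -12 — verified.
Step 11: x = -3 + (-3) = -6, y = -12 + (8) = -4 — no discrepancy.
Step 12: x = -6 + (-7) = -13, y = -4 + (-9) = -13 — confirmed correct.
Step 13: x = -13 + (-9) = -22, y = -13 + (-4) = -17 — matches.
No step deviates from the rules.

no error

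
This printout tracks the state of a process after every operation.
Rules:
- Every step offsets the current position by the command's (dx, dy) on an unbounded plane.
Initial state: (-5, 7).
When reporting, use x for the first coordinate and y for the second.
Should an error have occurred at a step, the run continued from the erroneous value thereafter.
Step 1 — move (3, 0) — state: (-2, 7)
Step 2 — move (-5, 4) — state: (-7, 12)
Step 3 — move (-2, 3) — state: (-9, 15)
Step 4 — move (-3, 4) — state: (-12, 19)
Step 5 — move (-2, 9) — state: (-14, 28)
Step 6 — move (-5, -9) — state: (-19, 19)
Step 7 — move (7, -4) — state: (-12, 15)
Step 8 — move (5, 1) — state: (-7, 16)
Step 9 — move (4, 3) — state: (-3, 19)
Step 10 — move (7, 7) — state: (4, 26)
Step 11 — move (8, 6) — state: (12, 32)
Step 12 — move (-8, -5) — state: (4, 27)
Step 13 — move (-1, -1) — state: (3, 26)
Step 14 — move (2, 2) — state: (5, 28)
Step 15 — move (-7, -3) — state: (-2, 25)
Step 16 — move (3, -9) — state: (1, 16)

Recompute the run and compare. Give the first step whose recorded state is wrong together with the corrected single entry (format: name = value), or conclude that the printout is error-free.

step 1: x = -5 + (3) = -2, y = 7 + (0) = 7 -> exactly as logged
step 2: x = -2 + (-5) = -7, y = 7 + (4) = 11 -> the printout disagrees here
First deviation found at step 2; the corrected entry is y = 11.

step 2, y = 11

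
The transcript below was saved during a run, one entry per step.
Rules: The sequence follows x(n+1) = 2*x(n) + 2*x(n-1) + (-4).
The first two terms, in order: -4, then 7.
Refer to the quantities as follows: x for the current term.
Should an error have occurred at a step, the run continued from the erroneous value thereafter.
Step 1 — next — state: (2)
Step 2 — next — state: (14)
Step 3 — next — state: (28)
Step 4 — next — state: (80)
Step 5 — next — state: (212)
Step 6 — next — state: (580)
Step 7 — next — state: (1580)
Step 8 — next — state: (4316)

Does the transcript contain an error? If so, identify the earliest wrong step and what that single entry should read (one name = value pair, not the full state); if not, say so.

Step 1: x = 2*(7) + (2)*(-4) + (-4) = 2 — same as recorded.
Step 2: x = 2*(2) + (2)*(7) + (-4) = 14 — same as recorded.
Step 3: x = 2*(14) + (2)*(2) + (-4) = 28 — same as recorded.
Step 4: x = 2*(28) + (2)*(14) + (-4) = 80 — same as recorded.
Step 5: x = 2*(80) + (2)*(28) + (-4) = 212 — no discrepancy.
Step 6: x = 2*(212) + (2)*(80) + (-4) = 580 — checks out.
Step 7: x = 2*(580) + (2)*(212) + (-4) = 1580 — in agreement.
Step 8: x = 2*(1580) + (2)*(580) + (-4) = 4316 — matches.
The recomputation confirms every line.

no error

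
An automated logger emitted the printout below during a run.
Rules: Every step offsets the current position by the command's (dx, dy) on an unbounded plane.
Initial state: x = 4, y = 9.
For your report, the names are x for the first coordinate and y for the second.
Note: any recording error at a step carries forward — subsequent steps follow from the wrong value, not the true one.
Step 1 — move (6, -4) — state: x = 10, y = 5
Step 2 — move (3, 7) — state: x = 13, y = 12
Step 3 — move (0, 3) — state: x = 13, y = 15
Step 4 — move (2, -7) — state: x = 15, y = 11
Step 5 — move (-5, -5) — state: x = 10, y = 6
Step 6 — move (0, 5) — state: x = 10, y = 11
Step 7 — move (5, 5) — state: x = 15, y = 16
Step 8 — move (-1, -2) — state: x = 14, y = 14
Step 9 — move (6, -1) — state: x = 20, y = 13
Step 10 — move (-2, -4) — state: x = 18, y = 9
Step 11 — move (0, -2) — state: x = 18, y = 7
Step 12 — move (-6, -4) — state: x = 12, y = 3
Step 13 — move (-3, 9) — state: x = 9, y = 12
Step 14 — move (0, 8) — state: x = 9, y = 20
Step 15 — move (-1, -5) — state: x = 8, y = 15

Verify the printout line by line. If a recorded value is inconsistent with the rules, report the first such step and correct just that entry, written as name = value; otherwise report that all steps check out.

step 4, y = 8

1. x = 4 + (6) = 10, y = 9 + (-4) = 5 (consistent with the printout)
2. x = 10 + (3) = 13, y = 5 + (7) = 12 (no discrepancy)
3. x = 13 + (0) = 13, y = 12 + (3) = 15 (exactly as logged)
4. x = 13 + (2) = 15, y = 15 + (-7) = 8 (this is not what the printout shows)
First deviation found at step 4; the corrected entry is y = 8.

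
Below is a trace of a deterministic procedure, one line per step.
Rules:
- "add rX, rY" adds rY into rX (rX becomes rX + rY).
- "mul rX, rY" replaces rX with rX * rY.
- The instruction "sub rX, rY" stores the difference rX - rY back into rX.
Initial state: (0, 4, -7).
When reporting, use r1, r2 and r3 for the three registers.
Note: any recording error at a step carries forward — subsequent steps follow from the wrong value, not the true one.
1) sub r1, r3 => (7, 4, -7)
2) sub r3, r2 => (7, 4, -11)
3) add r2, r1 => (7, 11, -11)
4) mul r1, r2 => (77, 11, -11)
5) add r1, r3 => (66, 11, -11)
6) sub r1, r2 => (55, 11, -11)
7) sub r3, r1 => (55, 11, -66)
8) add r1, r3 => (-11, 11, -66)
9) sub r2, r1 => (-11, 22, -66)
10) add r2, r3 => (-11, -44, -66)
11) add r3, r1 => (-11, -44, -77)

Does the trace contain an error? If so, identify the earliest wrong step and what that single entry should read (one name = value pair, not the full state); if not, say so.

Recomputing the run from the initial state:
step 1: r1 = 7, r2 = 4, r3 = -7
step 2: r1 = 7, r2 = 4, r3 = -11
step 3: r1 = 7, r2 = 11, r3 = -11
step 4: r1 = 77, r2 = 11, r3 = -11
step 5: r1 = 66, r2 = 11, r3 = -11
step 6: r1 = 55, r2 = 11, r3 = -11
step 7: r1 = 55, r2 = 11, r3 = -66
step 8: r1 = -11, r2 = 11, r3 = -66
step 9: r1 = -11, r2 = 22, r3 = -66
step 10: r1 = -11, r2 = -44, r3 = -66
step 11: r1 = -11, r2 = -44, r3 = -77
This matches the trace at every step.

no error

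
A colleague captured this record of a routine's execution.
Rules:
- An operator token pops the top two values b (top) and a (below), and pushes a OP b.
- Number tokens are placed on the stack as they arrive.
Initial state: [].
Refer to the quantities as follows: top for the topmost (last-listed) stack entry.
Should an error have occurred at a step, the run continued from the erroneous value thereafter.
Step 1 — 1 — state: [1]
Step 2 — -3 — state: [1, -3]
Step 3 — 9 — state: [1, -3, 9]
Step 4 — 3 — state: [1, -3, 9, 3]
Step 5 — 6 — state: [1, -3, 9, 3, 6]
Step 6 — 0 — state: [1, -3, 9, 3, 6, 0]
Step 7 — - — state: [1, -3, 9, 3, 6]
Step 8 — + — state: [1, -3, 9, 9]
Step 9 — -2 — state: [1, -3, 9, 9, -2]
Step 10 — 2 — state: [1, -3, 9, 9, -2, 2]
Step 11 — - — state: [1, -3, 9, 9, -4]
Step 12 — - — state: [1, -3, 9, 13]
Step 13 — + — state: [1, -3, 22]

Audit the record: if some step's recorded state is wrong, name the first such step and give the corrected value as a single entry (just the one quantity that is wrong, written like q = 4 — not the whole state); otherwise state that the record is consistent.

no error

step 1: push 1: top = 1 -> consistent with the record
step 2: push -3: top = -3 -> verified
step 3: push 9: top = 9 -> exactly as logged
step 4: push 3: top = 3 -> in agreement
step 5: push 6: top = 6 -> consistent with the record
step 6: push 0: top = 0 -> confirmed correct
step 7: 6 - 0 = 6 -> no discrepancy
step 8: 3 + 6 = 9 -> same as recorded
step 9: push -2: top = -2 -> same as recorded
step 10: push 2: top = 2 -> exactly as logged
step 11: -2 - 2 = -4 -> agrees with the record
step 12: 9 - -4 = 13 -> verified
step 13: 9 + 13 = 22 -> verified
No step deviates from the rules.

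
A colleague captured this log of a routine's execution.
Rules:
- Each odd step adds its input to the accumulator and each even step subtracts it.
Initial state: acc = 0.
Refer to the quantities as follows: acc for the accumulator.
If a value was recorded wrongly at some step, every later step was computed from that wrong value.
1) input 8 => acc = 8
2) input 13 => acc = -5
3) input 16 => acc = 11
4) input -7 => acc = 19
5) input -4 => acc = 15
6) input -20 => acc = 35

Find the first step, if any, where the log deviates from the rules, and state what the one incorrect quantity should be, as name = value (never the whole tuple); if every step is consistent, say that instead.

Step 1: acc = 0 + 8 = 8 — checks out.
Step 2: acc = 8 - 13 = -5 — exactly as logged.
Step 3: acc = -5 + 16 = 11 — same as recorded.
Step 4: acc = 11 - -7 = 18 — the log disagrees here.
So the first discrepancy is step 4, where the right value is acc = 18.

step 4, acc = 18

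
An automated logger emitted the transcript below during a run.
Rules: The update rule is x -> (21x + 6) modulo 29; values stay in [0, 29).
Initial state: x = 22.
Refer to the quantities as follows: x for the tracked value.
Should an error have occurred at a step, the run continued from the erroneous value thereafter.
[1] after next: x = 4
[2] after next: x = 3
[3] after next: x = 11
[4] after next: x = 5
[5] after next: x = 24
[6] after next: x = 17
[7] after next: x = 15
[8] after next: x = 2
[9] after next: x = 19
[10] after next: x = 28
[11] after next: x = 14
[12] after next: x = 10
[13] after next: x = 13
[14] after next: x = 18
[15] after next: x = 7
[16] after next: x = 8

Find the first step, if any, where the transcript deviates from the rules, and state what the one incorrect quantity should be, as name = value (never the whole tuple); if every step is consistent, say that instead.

step 1: x = (21*22 + 6) mod 29 = 4 -> checks out
step 2: x = (21*4 + 6) mod 29 = 3 -> matches
step 3: x = (21*3 + 6) mod 29 = 11 -> consistent with the transcript
step 4: x = (21*11 + 6) mod 29 = 5 -> agrees with the transcript
step 5: x = (21*5 + 6) mod 29 = 24 -> agrees with the transcript
step 6: x = (21*24 + 6) mod 29 = 17 -> same as recorded
step 7: x = (21*17 + 6) mod 29 = 15 -> in agreement
step 8: x = (21*15 + 6) mod 29 = 2 -> no discrepancy
step 9: x = (21*2 + 6) mod 29 = 19 -> checks out
step 10: x = (21*19 + 6) mod 29 = 28 -> confirmed correct
step 11: x = (21*28 + 6) mod 29 = 14 -> no discrepancy
step 12: x = (21*14 + 6) mod 29 = 10 -> agrees with the transcript
step 13: x = (21*10 + 6) mod 29 = 13 -> no discrepancy
step 14: x = (21*13 + 6) mod 29 = 18 -> matches
step 15: x = (21*18 + 6) mod 29 = 7 -> matches
step 16: x = (21*7 + 6) mod 29 = 8 -> no discrepancy
No step deviates from the rules.

no error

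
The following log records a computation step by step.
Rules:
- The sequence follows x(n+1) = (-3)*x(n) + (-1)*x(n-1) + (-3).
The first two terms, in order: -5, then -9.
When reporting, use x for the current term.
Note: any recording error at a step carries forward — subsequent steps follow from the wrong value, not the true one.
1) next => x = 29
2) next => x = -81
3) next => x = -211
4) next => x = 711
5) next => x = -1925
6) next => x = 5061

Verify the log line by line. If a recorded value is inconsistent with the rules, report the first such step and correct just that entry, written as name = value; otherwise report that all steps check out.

step 3, x = 211

Recomputing the run from the initial state:
step 1: x = 29
step 2: x = -81
step 3: x = 211
step 4: x = -555
step 5: x = 1451
step 6: x = -3801
The first disagreement with the log is at step 3, where the value should be x = 211.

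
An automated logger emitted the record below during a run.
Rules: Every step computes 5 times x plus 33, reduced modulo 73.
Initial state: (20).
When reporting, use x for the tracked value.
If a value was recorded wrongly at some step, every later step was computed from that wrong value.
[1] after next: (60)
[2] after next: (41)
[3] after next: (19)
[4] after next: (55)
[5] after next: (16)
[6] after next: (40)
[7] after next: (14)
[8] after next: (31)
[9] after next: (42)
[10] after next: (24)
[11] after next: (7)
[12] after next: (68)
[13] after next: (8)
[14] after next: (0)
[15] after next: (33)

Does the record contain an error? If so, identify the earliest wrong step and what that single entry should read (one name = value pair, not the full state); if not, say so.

Recomputing the run from the initial state:
step 1: x = 60
step 2: x = 41
step 3: x = 19
step 4: x = 55
step 5: x = 16
step 6: x = 40
step 7: x = 14
step 8: x = 30
step 9: x = 37
step 10: x = 72
step 11: x = 28
step 12: x = 27
step 13: x = 22
step 14: x = 70
step 15: x = 18
The first disagreement with the record is at step 8, where the value should be x = 30.

step 8, x = 30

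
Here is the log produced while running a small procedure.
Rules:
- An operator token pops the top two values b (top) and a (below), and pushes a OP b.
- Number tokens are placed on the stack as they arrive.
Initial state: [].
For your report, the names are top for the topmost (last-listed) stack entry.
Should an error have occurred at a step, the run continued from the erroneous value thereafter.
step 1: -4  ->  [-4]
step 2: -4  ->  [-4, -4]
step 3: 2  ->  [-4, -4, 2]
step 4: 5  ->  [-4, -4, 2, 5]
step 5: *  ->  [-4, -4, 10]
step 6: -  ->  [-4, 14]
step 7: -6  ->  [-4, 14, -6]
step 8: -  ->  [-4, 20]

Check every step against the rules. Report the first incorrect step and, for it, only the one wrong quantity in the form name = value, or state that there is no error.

Recomputing the run from the initial state:
step 1: [-4]
step 2: [-4, -4]
step 3: [-4, -4, 2]
step 4: [-4, -4, 2, 5]
step 5: [-4, -4, 10]
step 6: [-4, -14]
step 7: [-4, -14, -6]
step 8: [-4, -8]
The first disagreement with the log is at step 6, where the value should be top = -14.

step 6, top = -14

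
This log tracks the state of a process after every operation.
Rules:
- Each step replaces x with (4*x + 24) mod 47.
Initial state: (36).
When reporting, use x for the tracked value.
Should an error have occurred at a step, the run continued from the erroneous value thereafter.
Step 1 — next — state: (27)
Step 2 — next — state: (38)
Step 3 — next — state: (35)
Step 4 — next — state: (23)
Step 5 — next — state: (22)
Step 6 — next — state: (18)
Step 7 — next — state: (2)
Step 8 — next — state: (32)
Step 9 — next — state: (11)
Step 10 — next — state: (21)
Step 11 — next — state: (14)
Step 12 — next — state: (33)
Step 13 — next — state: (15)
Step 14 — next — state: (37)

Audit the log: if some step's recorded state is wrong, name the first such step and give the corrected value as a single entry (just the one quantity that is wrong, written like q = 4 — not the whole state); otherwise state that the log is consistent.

step 1: x = (4*36 + 24) mod 47 = 27 -> consistent with the log
step 2: x = (4*27 + 24) mod 47 = 38 -> verified
step 3: x = (4*38 + 24) mod 47 = 35 -> consistent with the log
step 4: x = (4*35 + 24) mod 47 = 23 -> agrees with the log
step 5: x = (4*23 + 24) mod 47 = 22 -> consistent with the log
step 6: x = (4*22 + 24) mod 47 = 18 -> consistent with the log
step 7: x = (4*18 + 24) mod 47 = 2 -> in agreement
step 8: x = (4*2 + 24) mod 47 = 32 -> exactly as logged
step 9: x = (4*32 + 24) mod 47 = 11 -> exactly as logged
step 10: x = (4*11 + 24) mod 47 = 21 -> no discrepancy
step 11: x = (4*21 + 24) mod 47 = 14 -> verified
step 12: x = (4*14 + 24) mod 47 = 33 -> matches
step 13: x = (4*33 + 24) mod 47 = 15 -> no discrepancy
step 14: x = (4*15 + 24) mod 47 = 37 -> in agreement
Each recorded entry agrees with the recomputation.

no error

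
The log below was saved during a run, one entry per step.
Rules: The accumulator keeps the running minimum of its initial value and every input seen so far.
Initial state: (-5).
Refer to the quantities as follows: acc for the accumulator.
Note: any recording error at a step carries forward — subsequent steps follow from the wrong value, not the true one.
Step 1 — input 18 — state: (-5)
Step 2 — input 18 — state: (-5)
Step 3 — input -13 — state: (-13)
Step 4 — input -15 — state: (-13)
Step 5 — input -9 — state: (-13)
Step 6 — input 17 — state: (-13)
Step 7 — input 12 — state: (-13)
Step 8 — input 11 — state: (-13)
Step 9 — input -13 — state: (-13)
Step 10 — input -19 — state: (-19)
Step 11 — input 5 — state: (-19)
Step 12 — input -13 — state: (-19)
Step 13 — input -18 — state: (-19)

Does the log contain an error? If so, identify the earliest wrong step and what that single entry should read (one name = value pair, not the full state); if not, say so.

1. acc = min(-5, 18) = -5 (exactly as logged)
2. acc = min(-5, 18) = -5 (consistent with the log)
3. acc = min(-5, -13) = -13 (same as recorded)
4. acc = min(-13, -15) = -15 (first mismatch against the log)
First incorrect step: 4; the correct value is acc = -15.

step 4, acc = -15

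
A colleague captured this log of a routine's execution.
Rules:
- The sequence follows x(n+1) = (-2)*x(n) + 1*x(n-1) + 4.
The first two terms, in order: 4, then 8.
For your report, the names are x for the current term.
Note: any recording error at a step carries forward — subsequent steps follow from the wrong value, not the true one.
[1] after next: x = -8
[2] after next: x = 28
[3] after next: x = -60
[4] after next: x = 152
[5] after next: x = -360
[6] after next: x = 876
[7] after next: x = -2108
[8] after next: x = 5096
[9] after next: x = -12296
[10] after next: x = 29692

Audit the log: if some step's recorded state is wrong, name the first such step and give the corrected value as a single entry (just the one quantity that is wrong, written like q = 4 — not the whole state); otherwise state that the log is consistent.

no error

Step 1: x = -2*(8) + (1)*(4) + (4) = -8 — consistent with the log.
Step 2: x = -2*(-8) + (1)*(8) + (4) = 28 — exactly as logged.
Step 3: x = -2*(28) + (1)*(-8) + (4) = -60 — checks out.
Step 4: x = -2*(-60) + (1)*(28) + (4) = 152 — no discrepancy.
Step 5: x = -2*(152) + (1)*(-60) + (4) = -360 — no discrepancy.
Step 6: x = -2*(-360) + (1)*(152) + (4) = 876 — matches.
Step 7: x = -2*(876) + (1)*(-360) + (4) = -2108 — checks out.
Step 8: x = -2*(-2108) + (1)*(876) + (4) = 5096 — exactly as logged.
Step 9: x = -2*(5096) + (1)*(-2108) + (4) = -12296 — no discrepancy.
Step 10: x = -2*(-12296) + (1)*(5096) + (4) = 29692 — confirmed correct.
All entries verified; no error found.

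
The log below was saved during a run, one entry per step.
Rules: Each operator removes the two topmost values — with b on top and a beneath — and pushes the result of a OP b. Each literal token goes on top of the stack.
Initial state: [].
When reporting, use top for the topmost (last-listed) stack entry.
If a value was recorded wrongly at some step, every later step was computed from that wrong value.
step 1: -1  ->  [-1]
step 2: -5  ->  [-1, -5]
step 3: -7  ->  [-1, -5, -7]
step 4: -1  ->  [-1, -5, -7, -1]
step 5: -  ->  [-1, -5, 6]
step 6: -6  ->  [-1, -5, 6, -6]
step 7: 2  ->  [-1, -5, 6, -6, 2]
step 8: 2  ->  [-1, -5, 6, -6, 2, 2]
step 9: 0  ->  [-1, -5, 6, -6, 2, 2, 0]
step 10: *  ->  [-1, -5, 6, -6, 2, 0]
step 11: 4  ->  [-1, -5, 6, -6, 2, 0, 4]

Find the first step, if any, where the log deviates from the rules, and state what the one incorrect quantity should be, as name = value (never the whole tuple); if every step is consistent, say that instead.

step 5, top = -6

Recomputing the run from the initial state:
step 1: [-1]
step 2: [-1, -5]
step 3: [-1, -5, -7]
step 4: [-1, -5, -7, -1]
step 5: [-1, -5, -6]
step 6: [-1, -5, -6, -6]
step 7: [-1, -5, -6, -6, 2]
step 8: [-1, -5, -6, -6, 2, 2]
step 9: [-1, -5, -6, -6, 2, 2, 0]
step 10: [-1, -5, -6, -6, 2, 0]
step 11: [-1, -5, -6, -6, 2, 0, 4]
The first disagreement with the log is at step 5, where the value should be top = -6.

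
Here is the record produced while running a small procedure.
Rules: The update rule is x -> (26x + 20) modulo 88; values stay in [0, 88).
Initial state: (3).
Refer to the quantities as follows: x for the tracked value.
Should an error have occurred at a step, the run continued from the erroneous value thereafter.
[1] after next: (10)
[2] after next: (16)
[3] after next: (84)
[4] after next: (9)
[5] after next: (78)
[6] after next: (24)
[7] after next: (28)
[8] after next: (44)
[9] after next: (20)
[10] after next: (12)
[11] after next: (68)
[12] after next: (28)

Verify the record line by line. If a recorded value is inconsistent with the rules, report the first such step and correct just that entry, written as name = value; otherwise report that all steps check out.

1. x = (26*3 + 20) mod 88 = 10 (verified)
2. x = (26*10 + 20) mod 88 = 16 (consistent with the record)
3. x = (26*16 + 20) mod 88 = 84 (matches)
4. x = (26*84 + 20) mod 88 = 4 (this is not what the record shows)
First deviation found at step 4; the corrected entry is x = 4.

step 4, x = 4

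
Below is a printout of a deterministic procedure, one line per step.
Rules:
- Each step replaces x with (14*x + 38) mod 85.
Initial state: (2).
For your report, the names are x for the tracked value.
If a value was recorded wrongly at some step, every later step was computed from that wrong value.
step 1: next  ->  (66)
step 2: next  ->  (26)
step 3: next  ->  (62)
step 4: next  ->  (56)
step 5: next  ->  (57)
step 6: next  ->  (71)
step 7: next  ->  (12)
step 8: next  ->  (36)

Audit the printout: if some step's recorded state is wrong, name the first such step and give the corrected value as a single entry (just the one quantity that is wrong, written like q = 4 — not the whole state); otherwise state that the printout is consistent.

step 1: x = (14*2 + 38) mod 85 = 66 -> same as recorded
step 2: x = (14*66 + 38) mod 85 = 27 -> the recorded entry deviates here
Conclusion: step 2 carries the first error; the entry should be x = 27.

step 2, x = 27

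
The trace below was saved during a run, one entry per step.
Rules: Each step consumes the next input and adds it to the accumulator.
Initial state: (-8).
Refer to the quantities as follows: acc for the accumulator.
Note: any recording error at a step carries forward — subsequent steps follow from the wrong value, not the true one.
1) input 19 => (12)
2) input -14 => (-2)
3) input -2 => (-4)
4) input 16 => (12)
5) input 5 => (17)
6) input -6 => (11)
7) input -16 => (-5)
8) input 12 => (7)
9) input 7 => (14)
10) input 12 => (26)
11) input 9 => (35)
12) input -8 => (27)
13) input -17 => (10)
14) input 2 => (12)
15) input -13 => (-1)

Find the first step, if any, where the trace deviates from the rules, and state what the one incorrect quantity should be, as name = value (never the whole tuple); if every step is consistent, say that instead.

step 1: acc = -8 + 19 = 11 -> the recorded entry deviates here
The earliest wrong entry is at step 1: it should read acc = 11.

step 1, acc = 11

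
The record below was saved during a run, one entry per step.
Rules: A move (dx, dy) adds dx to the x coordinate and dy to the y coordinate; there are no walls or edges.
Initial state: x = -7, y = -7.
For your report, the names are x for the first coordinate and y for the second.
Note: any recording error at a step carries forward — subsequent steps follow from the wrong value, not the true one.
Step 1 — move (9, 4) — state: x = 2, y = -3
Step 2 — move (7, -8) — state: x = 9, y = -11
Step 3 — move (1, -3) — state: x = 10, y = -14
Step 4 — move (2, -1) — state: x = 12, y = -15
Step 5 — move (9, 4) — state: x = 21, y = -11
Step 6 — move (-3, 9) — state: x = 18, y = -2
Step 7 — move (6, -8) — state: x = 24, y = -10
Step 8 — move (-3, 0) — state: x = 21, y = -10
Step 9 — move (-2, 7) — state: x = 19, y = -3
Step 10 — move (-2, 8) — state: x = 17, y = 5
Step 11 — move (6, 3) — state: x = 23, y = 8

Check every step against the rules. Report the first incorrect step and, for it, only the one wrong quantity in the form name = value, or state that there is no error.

no error

Recomputing the run from the initial state:
step 1: x = 2, y = -3
step 2: x = 9, y = -11
step 3: x = 10, y = -14
step 4: x = 12, y = -15
step 5: x = 21, y = -11
step 6: x = 18, y = -2
step 7: x = 24, y = -10
step 8: x = 21, y = -10
step 9: x = 19, y = -3
step 10: x = 17, y = 5
step 11: x = 23, y = 8
This matches the record at every step.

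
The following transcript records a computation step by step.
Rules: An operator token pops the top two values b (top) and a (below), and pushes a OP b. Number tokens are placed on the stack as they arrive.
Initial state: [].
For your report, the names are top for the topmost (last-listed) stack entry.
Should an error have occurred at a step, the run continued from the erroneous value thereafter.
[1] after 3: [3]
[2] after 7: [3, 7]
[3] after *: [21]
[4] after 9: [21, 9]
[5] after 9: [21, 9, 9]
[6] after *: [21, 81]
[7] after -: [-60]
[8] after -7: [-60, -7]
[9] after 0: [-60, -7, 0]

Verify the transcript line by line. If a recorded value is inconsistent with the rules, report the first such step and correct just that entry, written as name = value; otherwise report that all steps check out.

Recomputing the run from the initial state:
step 1: [3]
step 2: [3, 7]
step 3: [21]
step 4: [21, 9]
step 5: [21, 9, 9]
step 6: [21, 81]
step 7: [-60]
step 8: [-60, -7]
step 9: [-60, -7, 0]
This matches the transcript at every step.

no error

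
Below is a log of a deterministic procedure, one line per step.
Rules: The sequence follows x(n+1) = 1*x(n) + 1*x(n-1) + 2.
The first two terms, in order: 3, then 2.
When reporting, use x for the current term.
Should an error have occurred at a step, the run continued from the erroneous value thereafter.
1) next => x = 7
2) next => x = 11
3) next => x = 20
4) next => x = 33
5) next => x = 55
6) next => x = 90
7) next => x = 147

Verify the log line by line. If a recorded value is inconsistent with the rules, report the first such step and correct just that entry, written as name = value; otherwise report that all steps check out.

step 1: x = 1*(2) + (1)*(3) + (2) = 7 -> same as recorded
step 2: x = 1*(7) + (1)*(2) + (2) = 11 -> verified
step 3: x = 1*(11) + (1)*(7) + (2) = 20 -> matches
step 4: x = 1*(20) + (1)*(11) + (2) = 33 -> matches
step 5: x = 1*(33) + (1)*(20) + (2) = 55 -> no discrepancy
step 6: x = 1*(55) + (1)*(33) + (2) = 90 -> agrees with the log
step 7: x = 1*(90) + (1)*(55) + (2) = 147 -> verified
Each recorded entry agrees with the recomputation.

no error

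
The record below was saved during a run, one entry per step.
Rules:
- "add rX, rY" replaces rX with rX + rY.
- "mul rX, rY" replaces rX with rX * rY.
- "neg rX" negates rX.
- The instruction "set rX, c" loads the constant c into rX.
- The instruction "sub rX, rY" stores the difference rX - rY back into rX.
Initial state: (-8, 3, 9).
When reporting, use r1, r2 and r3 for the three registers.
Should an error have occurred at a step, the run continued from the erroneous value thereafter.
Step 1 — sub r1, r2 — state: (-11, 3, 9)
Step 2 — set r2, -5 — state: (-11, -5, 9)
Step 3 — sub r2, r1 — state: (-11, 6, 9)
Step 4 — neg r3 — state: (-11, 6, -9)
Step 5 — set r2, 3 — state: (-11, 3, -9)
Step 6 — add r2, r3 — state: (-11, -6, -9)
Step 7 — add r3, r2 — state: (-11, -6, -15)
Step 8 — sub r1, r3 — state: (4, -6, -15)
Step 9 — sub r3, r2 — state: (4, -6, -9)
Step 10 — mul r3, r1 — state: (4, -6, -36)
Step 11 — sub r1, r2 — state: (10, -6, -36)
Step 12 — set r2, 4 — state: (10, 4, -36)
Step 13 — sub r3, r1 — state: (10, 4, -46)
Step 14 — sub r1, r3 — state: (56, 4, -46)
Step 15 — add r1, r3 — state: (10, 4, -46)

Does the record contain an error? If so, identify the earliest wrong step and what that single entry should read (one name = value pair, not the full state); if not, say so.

1. r1 = -8 - 3 = -11 (verified)
2. r2 = -5 (in agreement)
3. r2 = -5 - -11 = 6 (checks out)
4. r3 = -(9) = -9 (consistent with the record)
5. r2 = 3 (confirmed correct)
6. r2 = 3 + -9 = -6 (in agreement)
7. r3 = -9 + -6 = -15 (exactly as logged)
8. r1 = -11 - -15 = 4 (verified)
9. r3 = -15 - -6 = -9 (exactly as logged)
10. r3 = -9 * 4 = -36 (exactly as logged)
11. r1 = 4 - -6 = 10 (in agreement)
12. r2 = 4 (verified)
13. r3 = -36 - 10 = -46 (agrees with the record)
14. r1 = 10 - -46 = 56 (in agreement)
15. r1 = 56 + -46 = 10 (matches)
All steps check out; nothing to correct.

no error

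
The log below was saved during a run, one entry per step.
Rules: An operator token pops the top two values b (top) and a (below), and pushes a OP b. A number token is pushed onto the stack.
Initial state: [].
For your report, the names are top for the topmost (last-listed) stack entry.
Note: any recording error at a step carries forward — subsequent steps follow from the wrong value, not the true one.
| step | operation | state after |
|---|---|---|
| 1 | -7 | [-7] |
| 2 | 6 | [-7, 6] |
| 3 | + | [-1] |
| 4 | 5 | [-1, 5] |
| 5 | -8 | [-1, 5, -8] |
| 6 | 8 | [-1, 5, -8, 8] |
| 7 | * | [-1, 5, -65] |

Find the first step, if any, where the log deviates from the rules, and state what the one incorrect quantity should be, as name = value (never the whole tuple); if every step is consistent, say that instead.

Recomputing the run from the initial state:
step 1: [-7]
step 2: [-7, 6]
step 3: [-1]
step 4: [-1, 5]
step 5: [-1, 5, -8]
step 6: [-1, 5, -8, 8]
step 7: [-1, 5, -64]
The first disagreement with the log is at step 7, where the value should be top = -64.

step 7, top = -64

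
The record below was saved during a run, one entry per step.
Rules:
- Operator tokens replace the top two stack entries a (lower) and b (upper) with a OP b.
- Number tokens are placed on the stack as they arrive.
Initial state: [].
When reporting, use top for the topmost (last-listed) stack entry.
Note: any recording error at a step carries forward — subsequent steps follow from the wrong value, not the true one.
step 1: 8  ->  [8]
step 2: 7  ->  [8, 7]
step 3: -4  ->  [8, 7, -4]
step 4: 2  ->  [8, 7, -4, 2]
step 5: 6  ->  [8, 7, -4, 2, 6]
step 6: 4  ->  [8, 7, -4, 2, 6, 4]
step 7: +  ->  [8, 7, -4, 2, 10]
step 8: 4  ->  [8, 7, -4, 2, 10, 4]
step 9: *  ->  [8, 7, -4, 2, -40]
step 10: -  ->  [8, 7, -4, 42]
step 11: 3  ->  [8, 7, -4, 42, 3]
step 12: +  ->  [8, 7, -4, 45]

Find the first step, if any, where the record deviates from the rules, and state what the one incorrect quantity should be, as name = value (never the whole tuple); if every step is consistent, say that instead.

step 9, top = 40

Recomputing the run from the initial state:
step 1: [8]
step 2: [8, 7]
step 3: [8, 7, -4]
step 4: [8, 7, -4, 2]
step 5: [8, 7, -4, 2, 6]
step 6: [8, 7, -4, 2, 6, 4]
step 7: [8, 7, -4, 2, 10]
step 8: [8, 7, -4, 2, 10, 4]
step 9: [8, 7, -4, 2, 40]
step 10: [8, 7, -4, -38]
step 11: [8, 7, -4, -38, 3]
step 12: [8, 7, -4, -35]
The first disagreement with the record is at step 9, where the value should be top = 40.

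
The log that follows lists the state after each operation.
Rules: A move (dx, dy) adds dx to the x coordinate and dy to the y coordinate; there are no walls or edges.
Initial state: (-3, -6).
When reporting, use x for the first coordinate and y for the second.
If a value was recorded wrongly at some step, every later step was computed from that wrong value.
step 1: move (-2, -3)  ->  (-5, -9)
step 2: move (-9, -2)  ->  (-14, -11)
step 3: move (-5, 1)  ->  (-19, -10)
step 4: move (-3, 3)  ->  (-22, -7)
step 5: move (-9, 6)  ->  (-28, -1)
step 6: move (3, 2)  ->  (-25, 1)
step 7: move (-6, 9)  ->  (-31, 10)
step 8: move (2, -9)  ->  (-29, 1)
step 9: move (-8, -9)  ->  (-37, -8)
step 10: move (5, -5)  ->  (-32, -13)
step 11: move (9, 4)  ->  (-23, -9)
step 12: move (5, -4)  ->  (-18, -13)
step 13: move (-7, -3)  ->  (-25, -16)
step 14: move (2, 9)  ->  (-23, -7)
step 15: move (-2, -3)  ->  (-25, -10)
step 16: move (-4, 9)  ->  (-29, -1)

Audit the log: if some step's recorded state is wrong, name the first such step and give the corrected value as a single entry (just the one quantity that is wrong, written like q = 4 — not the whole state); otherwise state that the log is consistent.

step 5, x = -31

Step 1: x = -3 + (-2) = -5, y = -6 + (-3) = -9 — in agreement.
Step 2: x = -5 + (-9) = -14, y = -9 + (-2) = -11 — agrees with the log.
Step 3: x = -14 + (-5) = -19, y = -11 + (1) = -10 — agrees with the log.
Step 4: x = -19 + (-3) = -22, y = -10 + (3) = -7 — same as recorded.
Step 5: x = -22 + (-9) = -31, y = -7 + (6) = -1 — this is not what the log shows.
Conclusion: step 5 carries the first error; the entry should be x = -31.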